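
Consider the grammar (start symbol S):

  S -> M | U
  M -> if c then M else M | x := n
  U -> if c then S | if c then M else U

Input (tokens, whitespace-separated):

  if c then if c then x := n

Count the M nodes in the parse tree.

[S [U if c then [S [U if c then [S [M x := n]]]]]]

1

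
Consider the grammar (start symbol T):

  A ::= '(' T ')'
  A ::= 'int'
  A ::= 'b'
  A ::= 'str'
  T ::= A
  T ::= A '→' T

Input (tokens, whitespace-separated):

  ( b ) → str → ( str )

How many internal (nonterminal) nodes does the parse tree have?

10

[T [A ( [T [A b]] )] → [T [A str] → [T [A ( [T [A str]] )]]]]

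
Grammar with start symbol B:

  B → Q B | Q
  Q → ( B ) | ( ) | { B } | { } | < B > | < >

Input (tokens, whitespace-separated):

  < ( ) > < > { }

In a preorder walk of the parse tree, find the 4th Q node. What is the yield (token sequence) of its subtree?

{ }

[B [Q < [B [Q ( )]] >] [B [Q < >] [B [Q { }]]]]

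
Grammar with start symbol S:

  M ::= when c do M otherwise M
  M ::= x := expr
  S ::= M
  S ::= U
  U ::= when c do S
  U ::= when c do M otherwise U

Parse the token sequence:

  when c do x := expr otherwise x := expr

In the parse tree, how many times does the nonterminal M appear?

3

[S [M when c do [M x := expr] otherwise [M x := expr]]]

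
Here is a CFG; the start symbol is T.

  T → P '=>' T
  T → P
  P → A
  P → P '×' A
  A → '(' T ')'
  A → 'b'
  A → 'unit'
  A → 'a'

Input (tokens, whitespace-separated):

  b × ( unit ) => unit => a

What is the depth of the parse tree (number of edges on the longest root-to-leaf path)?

6

[T [P [P [A b]] × [A ( [T [P [A unit]]] )]] => [T [P [A unit]] => [T [P [A a]]]]]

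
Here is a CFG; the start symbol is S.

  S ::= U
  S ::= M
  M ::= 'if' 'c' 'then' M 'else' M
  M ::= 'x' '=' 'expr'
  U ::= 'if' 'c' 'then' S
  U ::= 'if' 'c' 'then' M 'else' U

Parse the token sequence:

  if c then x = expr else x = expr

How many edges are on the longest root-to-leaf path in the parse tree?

3

[S [M if c then [M x = expr] else [M x = expr]]]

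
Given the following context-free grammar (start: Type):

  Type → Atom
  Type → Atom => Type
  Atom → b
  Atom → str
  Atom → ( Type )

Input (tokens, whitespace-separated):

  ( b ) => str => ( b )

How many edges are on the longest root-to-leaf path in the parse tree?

[Type [Atom ( [Type [Atom b]] )] => [Type [Atom str] => [Type [Atom ( [Type [Atom b]] )]]]]

6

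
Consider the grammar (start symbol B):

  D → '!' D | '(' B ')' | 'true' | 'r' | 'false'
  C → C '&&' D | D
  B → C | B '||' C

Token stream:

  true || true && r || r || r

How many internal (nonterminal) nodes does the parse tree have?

14

[B [B [B [B [C [D true]]] || [C [C [D true]] && [D r]]] || [C [D r]]] || [C [D r]]]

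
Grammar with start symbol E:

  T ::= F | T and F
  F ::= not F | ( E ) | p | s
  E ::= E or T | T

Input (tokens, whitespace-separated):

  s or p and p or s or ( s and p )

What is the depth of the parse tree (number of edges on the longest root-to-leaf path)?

[E [E [E [E [T [F s]]] or [T [T [F p]] and [F p]]] or [T [F s]]] or [T [F ( [E [T [T [F s]] and [F p]]] )]]]

7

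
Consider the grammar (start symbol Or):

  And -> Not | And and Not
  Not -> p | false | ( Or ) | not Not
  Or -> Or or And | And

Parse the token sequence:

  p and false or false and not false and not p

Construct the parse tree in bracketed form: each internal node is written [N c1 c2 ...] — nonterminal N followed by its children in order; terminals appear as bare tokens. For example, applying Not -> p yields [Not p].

Or
Or or And
And or And
And and Not or And
Not and Not or And
p and Not or And
p and false or And
p and false or And and Not
p and false or And and Not and Not
p and false or Not and Not and Not
p and false or false and Not and Not
p and false or false and not Not and Not
p and false or false and not false and Not
p and false or false and not false and not Not
p and false or false and not false and not p

[Or [Or [And [And [Not p]] and [Not false]]] or [And [And [And [Not false]] and [Not not [Not false]]] and [Not not [Not p]]]]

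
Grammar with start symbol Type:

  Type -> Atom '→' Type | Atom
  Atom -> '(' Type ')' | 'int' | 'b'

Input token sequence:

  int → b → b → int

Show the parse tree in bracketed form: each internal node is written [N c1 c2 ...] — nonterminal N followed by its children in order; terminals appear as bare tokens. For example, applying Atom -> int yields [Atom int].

[Type [Atom int] → [Type [Atom b] → [Type [Atom b] → [Type [Atom int]]]]]

Type
Atom → Type
int → Type
int → Atom → Type
int → b → Type
int → b → Atom → Type
int → b → b → Type
int → b → b → Atom
int → b → b → int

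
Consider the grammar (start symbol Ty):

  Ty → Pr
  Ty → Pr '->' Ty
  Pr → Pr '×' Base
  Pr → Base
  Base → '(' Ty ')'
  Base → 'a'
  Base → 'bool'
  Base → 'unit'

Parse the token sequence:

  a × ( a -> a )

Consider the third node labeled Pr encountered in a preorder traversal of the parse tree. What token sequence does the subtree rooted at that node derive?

a

[Ty [Pr [Pr [Base a]] × [Base ( [Ty [Pr [Base a]] -> [Ty [Pr [Base a]]]] )]]]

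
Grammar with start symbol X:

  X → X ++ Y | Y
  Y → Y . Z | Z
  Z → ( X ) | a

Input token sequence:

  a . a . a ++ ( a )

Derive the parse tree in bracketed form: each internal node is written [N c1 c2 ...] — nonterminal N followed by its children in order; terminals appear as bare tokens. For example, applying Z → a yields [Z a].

[X [X [Y [Y [Y [Z a]] . [Z a]] . [Z a]]] ++ [Y [Z ( [X [Y [Z a]]] )]]]

X
X ++ Y
Y ++ Y
Y . Z ++ Y
Y . Z . Z ++ Y
Z . Z . Z ++ Y
a . Z . Z ++ Y
a . a . Z ++ Y
a . a . a ++ Y
a . a . a ++ Z
a . a . a ++ ( X )
a . a . a ++ ( Y )
a . a . a ++ ( Z )
a . a . a ++ ( a )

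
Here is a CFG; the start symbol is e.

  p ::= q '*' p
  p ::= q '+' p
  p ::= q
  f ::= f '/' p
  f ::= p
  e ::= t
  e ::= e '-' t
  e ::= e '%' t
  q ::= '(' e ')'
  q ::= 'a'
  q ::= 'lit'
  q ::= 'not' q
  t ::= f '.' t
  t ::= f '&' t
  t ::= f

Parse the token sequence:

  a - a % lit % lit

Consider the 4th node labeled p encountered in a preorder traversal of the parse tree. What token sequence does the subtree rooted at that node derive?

[e [e [e [e [t [f [p [q a]]]]] - [t [f [p [q a]]]]] % [t [f [p [q lit]]]]] % [t [f [p [q lit]]]]]

lit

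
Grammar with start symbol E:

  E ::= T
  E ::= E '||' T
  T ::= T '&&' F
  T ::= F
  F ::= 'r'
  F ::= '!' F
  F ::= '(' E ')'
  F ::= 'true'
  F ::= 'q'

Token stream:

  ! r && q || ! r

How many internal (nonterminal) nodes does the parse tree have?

10

[E [E [T [T [F ! [F r]]] && [F q]]] || [T [F ! [F r]]]]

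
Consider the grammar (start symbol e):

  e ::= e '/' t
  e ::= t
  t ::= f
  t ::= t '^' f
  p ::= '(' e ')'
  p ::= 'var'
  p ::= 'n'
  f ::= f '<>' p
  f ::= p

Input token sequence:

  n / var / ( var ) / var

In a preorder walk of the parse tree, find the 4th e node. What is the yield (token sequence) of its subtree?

n

[e [e [e [e [t [f [p n]]]] / [t [f [p var]]]] / [t [f [p ( [e [t [f [p var]]]] )]]]] / [t [f [p var]]]]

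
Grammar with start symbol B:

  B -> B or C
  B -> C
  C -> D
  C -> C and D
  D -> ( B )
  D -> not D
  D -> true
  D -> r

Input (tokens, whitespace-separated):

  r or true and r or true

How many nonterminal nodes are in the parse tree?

[B [B [B [C [D r]]] or [C [C [D true]] and [D r]]] or [C [D true]]]

11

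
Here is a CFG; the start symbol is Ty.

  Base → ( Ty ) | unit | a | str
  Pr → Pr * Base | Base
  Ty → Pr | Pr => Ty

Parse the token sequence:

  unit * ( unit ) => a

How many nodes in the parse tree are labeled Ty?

3

[Ty [Pr [Pr [Base unit]] * [Base ( [Ty [Pr [Base unit]]] )]] => [Ty [Pr [Base a]]]]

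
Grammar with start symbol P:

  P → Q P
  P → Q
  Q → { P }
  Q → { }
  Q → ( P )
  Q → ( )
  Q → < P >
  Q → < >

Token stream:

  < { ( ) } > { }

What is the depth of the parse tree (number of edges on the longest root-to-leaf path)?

6

[P [Q < [P [Q { [P [Q ( )]] }]] >] [P [Q { }]]]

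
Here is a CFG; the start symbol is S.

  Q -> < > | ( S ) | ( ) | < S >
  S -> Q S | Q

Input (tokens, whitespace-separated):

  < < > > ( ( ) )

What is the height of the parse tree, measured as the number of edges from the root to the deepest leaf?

5

[S [Q < [S [Q < >]] >] [S [Q ( [S [Q ( )]] )]]]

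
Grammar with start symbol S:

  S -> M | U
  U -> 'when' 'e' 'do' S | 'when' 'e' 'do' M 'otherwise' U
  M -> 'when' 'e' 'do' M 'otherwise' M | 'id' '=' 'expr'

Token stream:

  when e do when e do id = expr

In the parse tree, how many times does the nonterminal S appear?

3

[S [U when e do [S [U when e do [S [M id = expr]]]]]]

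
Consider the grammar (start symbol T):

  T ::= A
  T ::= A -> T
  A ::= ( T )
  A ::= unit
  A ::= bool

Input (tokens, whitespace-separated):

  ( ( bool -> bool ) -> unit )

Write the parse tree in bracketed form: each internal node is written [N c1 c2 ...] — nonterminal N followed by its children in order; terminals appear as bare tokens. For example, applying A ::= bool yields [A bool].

[T [A ( [T [A ( [T [A bool] -> [T [A bool]]] )] -> [T [A unit]]] )]]

T
A
( T )
( A -> T )
( ( T ) -> T )
( ( A -> T ) -> T )
( ( bool -> T ) -> T )
( ( bool -> A ) -> T )
( ( bool -> bool ) -> T )
( ( bool -> bool ) -> A )
( ( bool -> bool ) -> unit )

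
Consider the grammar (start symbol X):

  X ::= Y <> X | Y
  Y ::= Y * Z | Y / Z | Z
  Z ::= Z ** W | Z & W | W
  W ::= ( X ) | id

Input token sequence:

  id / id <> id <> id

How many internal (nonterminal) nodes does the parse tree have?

[X [Y [Y [Z [W id]]] / [Z [W id]]] <> [X [Y [Z [W id]]] <> [X [Y [Z [W id]]]]]]

15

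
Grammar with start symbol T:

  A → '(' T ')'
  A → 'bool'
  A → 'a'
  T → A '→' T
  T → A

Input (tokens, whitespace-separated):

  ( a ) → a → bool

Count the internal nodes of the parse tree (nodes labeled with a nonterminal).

[T [A ( [T [A a]] )] → [T [A a] → [T [A bool]]]]

8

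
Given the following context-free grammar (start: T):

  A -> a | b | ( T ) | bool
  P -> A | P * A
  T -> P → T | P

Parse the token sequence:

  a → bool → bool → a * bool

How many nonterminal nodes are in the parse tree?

[T [P [A a]] → [T [P [A bool]] → [T [P [A bool]] → [T [P [P [A a]] * [A bool]]]]]]

14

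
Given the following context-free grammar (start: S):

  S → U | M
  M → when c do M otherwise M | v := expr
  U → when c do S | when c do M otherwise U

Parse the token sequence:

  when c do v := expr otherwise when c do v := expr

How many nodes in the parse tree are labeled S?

[S [U when c do [M v := expr] otherwise [U when c do [S [M v := expr]]]]]

2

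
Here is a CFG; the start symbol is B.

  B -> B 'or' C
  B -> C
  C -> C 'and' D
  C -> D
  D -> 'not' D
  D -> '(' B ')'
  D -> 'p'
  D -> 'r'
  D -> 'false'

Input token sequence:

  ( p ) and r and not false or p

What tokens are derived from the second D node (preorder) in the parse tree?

[B [B [C [C [C [D ( [B [C [D p]]] )]] and [D r]] and [D not [D false]]]] or [C [D p]]]

p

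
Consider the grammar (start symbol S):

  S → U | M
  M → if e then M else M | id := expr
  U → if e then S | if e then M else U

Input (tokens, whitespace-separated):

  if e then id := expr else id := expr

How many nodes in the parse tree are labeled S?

[S [M if e then [M id := expr] else [M id := expr]]]

1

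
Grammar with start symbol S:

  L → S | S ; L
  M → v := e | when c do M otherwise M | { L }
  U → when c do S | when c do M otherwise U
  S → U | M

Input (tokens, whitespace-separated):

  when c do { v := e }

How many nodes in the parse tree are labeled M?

2

[S [U when c do [S [M { [L [S [M v := e]]] }]]]]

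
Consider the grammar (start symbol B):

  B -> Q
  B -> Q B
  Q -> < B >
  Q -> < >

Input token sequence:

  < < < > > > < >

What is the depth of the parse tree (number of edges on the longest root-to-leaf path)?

6

[B [Q < [B [Q < [B [Q < >]] >]] >] [B [Q < >]]]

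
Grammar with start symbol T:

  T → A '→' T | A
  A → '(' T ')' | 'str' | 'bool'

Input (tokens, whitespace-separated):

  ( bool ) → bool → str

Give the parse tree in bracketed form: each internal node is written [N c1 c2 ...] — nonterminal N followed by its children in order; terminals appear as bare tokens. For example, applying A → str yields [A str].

T
A → T
( T ) → T
( A ) → T
( bool ) → T
( bool ) → A → T
( bool ) → bool → T
( bool ) → bool → A
( bool ) → bool → str

[T [A ( [T [A bool]] )] → [T [A bool] → [T [A str]]]]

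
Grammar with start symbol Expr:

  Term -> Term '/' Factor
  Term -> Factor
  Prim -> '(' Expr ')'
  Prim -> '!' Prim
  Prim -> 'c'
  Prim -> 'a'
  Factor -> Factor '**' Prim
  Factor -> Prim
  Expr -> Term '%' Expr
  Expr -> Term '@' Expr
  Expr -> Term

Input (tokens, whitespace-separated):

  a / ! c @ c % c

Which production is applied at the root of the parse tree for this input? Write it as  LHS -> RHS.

Expr -> Term '@' Expr

[Expr [Term [Term [Factor [Prim a]]] / [Factor [Prim ! [Prim c]]]] @ [Expr [Term [Factor [Prim c]]] % [Expr [Term [Factor [Prim c]]]]]]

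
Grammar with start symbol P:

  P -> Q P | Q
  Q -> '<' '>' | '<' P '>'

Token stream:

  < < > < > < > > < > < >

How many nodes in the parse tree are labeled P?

6

[P [Q < [P [Q < >] [P [Q < >] [P [Q < >]]]] >] [P [Q < >] [P [Q < >]]]]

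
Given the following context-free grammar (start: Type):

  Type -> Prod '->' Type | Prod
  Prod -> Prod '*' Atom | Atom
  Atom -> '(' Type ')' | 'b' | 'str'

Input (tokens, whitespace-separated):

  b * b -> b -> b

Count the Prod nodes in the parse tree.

[Type [Prod [Prod [Atom b]] * [Atom b]] -> [Type [Prod [Atom b]] -> [Type [Prod [Atom b]]]]]

4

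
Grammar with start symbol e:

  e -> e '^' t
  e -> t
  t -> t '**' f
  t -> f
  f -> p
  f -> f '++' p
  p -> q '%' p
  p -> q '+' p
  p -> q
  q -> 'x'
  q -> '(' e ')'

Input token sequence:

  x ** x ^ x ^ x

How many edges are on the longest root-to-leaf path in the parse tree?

8

[e [e [e [t [t [f [p [q x]]]] ** [f [p [q x]]]]] ^ [t [f [p [q x]]]]] ^ [t [f [p [q x]]]]]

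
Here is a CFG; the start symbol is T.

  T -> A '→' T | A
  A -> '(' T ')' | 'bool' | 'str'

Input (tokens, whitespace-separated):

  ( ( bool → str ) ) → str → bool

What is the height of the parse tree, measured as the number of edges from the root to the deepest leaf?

[T [A ( [T [A ( [T [A bool] → [T [A str]]] )]] )] → [T [A str] → [T [A bool]]]]

7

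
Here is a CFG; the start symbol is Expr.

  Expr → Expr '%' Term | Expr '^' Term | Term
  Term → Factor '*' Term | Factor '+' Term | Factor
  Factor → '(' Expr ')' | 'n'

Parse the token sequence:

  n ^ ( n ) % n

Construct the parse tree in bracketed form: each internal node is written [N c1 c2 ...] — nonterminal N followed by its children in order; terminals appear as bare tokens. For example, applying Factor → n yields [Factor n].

[Expr [Expr [Expr [Term [Factor n]]] ^ [Term [Factor ( [Expr [Term [Factor n]]] )]]] % [Term [Factor n]]]

Expr
Expr % Term
Expr ^ Term % Term
Term ^ Term % Term
Factor ^ Term % Term
n ^ Term % Term
n ^ Factor % Term
n ^ ( Expr ) % Term
n ^ ( Term ) % Term
n ^ ( Factor ) % Term
n ^ ( n ) % Term
n ^ ( n ) % Factor
n ^ ( n ) % n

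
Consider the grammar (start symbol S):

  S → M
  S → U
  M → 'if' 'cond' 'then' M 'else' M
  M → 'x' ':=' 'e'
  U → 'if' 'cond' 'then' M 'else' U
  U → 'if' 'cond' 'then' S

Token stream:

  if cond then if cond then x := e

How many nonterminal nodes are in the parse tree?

[S [U if cond then [S [U if cond then [S [M x := e]]]]]]

6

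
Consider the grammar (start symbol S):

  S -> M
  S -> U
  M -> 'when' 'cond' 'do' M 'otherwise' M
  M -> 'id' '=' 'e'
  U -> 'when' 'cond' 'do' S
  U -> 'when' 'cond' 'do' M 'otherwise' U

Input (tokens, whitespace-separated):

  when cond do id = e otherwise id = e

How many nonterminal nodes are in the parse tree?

[S [M when cond do [M id = e] otherwise [M id = e]]]

4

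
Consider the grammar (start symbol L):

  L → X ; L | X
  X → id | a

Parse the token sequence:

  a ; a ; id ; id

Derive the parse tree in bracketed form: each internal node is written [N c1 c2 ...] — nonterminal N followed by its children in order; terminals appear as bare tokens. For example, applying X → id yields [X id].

L
X ; L
a ; L
a ; X ; L
a ; a ; L
a ; a ; X ; L
a ; a ; id ; L
a ; a ; id ; X
a ; a ; id ; id

[L [X a] ; [L [X a] ; [L [X id] ; [L [X id]]]]]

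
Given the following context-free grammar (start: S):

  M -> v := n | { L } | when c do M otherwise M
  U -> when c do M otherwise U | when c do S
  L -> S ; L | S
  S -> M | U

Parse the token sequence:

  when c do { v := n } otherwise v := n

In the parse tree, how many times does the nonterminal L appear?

1

[S [M when c do [M { [L [S [M v := n]]] }] otherwise [M v := n]]]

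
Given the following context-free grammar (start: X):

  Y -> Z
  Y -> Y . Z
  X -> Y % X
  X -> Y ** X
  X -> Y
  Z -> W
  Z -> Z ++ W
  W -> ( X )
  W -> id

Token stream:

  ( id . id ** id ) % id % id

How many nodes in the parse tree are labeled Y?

[X [Y [Z [W ( [X [Y [Y [Z [W id]]] . [Z [W id]]] ** [X [Y [Z [W id]]]]] )]]] % [X [Y [Z [W id]]] % [X [Y [Z [W id]]]]]]

6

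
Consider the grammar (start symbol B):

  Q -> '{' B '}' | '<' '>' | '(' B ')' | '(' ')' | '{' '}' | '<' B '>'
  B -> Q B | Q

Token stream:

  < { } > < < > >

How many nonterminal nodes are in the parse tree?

8

[B [Q < [B [Q { }]] >] [B [Q < [B [Q < >]] >]]]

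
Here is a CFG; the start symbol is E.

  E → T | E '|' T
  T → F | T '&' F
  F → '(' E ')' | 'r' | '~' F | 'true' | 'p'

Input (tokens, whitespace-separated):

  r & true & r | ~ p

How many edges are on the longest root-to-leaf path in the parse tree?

[E [E [T [T [T [F r]] & [F true]] & [F r]]] | [T [F ~ [F p]]]]

6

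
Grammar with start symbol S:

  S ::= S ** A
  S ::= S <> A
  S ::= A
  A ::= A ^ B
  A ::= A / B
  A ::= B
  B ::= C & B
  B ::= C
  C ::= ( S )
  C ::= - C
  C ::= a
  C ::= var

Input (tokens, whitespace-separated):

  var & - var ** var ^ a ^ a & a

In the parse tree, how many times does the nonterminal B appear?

[S [S [A [B [C var] & [B [C - [C var]]]]]] ** [A [A [A [B [C var]]] ^ [B [C a]]] ^ [B [C a] & [B [C a]]]]]

6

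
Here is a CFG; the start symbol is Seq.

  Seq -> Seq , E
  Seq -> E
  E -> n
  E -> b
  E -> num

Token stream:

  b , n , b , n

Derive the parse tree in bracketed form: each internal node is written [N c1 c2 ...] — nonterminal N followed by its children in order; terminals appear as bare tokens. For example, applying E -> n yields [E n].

[Seq [Seq [Seq [Seq [E b]] , [E n]] , [E b]] , [E n]]

Seq
Seq , E
Seq , E , E
Seq , E , E , E
E , E , E , E
b , E , E , E
b , n , E , E
b , n , b , E
b , n , b , n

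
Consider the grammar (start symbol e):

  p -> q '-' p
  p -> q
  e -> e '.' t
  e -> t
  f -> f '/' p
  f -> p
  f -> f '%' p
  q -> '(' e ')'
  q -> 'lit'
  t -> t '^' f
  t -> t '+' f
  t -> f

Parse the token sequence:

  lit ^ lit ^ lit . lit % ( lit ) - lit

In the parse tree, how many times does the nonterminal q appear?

[e [e [t [t [t [f [p [q lit]]]] ^ [f [p [q lit]]]] ^ [f [p [q lit]]]]] . [t [f [f [p [q lit]]] % [p [q ( [e [t [f [p [q lit]]]]] )] - [p [q lit]]]]]]

7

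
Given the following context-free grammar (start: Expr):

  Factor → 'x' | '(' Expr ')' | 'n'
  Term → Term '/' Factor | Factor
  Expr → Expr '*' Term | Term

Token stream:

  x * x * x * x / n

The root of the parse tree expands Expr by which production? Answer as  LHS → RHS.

Expr → Expr '*' Term

[Expr [Expr [Expr [Expr [Term [Factor x]]] * [Term [Factor x]]] * [Term [Factor x]]] * [Term [Term [Factor x]] / [Factor n]]]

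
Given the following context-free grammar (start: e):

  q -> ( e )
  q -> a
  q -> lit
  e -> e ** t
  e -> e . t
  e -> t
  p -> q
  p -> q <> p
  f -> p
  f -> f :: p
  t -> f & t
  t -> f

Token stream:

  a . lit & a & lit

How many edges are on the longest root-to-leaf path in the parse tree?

7

[e [e [t [f [p [q a]]]]] . [t [f [p [q lit]]] & [t [f [p [q a]]] & [t [f [p [q lit]]]]]]]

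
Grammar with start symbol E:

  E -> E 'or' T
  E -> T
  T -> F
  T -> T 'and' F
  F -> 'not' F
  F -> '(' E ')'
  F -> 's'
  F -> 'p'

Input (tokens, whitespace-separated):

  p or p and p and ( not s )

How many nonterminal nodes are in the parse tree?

[E [E [T [F p]]] or [T [T [T [F p]] and [F p]] and [F ( [E [T [F not [F s]]]] )]]]

14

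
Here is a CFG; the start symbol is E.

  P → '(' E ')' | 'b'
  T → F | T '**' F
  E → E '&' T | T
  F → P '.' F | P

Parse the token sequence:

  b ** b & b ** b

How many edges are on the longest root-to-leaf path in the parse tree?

[E [E [T [T [F [P b]]] ** [F [P b]]]] & [T [T [F [P b]]] ** [F [P b]]]]

6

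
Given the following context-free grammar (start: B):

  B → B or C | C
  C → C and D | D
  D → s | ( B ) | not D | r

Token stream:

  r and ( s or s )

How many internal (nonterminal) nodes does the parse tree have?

[B [C [C [D r]] and [D ( [B [B [C [D s]]] or [C [D s]]] )]]]

11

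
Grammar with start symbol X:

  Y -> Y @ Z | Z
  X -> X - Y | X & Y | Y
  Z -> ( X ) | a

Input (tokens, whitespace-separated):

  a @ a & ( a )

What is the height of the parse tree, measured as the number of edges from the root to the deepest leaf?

6

[X [X [Y [Y [Z a]] @ [Z a]]] & [Y [Z ( [X [Y [Z a]]] )]]]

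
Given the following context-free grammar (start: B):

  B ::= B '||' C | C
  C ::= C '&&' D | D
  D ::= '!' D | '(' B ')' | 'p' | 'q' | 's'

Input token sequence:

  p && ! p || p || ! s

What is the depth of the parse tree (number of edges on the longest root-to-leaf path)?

6

[B [B [B [C [C [D p]] && [D ! [D p]]]] || [C [D p]]] || [C [D ! [D s]]]]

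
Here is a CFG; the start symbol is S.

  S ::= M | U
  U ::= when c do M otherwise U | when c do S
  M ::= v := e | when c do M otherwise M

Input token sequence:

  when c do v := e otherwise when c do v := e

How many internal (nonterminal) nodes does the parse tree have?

[S [U when c do [M v := e] otherwise [U when c do [S [M v := e]]]]]

6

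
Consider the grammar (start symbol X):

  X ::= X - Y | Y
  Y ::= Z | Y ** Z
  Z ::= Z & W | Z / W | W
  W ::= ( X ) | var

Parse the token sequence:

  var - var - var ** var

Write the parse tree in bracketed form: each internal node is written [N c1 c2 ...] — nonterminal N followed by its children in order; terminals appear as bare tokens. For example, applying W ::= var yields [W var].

X
X - Y
X - Y - Y
Y - Y - Y
Z - Y - Y
W - Y - Y
var - Y - Y
var - Z - Y
var - W - Y
var - var - Y
var - var - Y ** Z
var - var - Z ** Z
var - var - W ** Z
var - var - var ** Z
var - var - var ** W
var - var - var ** var

[X [X [X [Y [Z [W var]]]] - [Y [Z [W var]]]] - [Y [Y [Z [W var]]] ** [Z [W var]]]]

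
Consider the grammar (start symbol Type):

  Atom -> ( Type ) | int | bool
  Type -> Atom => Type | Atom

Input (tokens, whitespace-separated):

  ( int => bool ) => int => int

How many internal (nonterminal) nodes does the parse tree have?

[Type [Atom ( [Type [Atom int] => [Type [Atom bool]]] )] => [Type [Atom int] => [Type [Atom int]]]]

10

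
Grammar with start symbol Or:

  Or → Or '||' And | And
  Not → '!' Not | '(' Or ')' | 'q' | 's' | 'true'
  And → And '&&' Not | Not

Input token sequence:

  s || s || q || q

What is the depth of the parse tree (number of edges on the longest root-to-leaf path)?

[Or [Or [Or [Or [And [Not s]]] || [And [Not s]]] || [And [Not q]]] || [And [Not q]]]

6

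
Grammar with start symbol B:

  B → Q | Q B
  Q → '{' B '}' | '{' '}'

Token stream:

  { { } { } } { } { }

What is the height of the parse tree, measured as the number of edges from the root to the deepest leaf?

[B [Q { [B [Q { }] [B [Q { }]]] }] [B [Q { }] [B [Q { }]]]]

5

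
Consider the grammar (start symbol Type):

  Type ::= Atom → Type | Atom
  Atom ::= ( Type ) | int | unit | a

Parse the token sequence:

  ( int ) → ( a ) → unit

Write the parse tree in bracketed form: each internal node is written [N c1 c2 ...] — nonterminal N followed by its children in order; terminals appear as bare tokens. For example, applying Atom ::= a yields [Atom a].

Type
Atom → Type
( Type ) → Type
( Atom ) → Type
( int ) → Type
( int ) → Atom → Type
( int ) → ( Type ) → Type
( int ) → ( Atom ) → Type
( int ) → ( a ) → Type
( int ) → ( a ) → Atom
( int ) → ( a ) → unit

[Type [Atom ( [Type [Atom int]] )] → [Type [Atom ( [Type [Atom a]] )] → [Type [Atom unit]]]]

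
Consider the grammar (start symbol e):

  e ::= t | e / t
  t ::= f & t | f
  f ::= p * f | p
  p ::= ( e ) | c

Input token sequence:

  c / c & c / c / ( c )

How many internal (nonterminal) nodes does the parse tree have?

23

[e [e [e [e [t [f [p c]]]] / [t [f [p c]] & [t [f [p c]]]]] / [t [f [p c]]]] / [t [f [p ( [e [t [f [p c]]]] )]]]]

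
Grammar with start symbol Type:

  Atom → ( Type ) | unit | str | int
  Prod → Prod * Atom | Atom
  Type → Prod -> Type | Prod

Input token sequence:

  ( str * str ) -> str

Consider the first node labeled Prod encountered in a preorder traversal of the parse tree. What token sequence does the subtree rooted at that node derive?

[Type [Prod [Atom ( [Type [Prod [Prod [Atom str]] * [Atom str]]] )]] -> [Type [Prod [Atom str]]]]

( str * str )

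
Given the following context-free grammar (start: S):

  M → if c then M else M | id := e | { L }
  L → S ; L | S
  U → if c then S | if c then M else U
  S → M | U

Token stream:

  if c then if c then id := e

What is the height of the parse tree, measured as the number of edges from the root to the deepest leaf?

[S [U if c then [S [U if c then [S [M id := e]]]]]]

6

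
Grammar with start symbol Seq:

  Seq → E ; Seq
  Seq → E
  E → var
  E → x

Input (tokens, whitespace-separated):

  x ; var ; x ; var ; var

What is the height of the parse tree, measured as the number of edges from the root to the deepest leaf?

6

[Seq [E x] ; [Seq [E var] ; [Seq [E x] ; [Seq [E var] ; [Seq [E var]]]]]]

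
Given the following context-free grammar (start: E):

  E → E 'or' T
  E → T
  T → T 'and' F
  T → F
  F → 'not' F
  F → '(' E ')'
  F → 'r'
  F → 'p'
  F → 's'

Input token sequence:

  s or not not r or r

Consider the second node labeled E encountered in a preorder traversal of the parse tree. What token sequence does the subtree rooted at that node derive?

s or not not r

[E [E [E [T [F s]]] or [T [F not [F not [F r]]]]] or [T [F r]]]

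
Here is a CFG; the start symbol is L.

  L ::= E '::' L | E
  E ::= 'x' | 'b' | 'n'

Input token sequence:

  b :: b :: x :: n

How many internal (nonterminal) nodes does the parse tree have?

[L [E b] :: [L [E b] :: [L [E x] :: [L [E n]]]]]

8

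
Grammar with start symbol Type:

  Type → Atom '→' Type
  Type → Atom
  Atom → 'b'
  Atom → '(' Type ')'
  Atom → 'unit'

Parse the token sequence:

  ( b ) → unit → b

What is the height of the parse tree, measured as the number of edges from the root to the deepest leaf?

4

[Type [Atom ( [Type [Atom b]] )] → [Type [Atom unit] → [Type [Atom b]]]]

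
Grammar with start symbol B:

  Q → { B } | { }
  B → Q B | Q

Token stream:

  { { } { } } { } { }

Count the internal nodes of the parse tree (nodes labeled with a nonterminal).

[B [Q { [B [Q { }] [B [Q { }]]] }] [B [Q { }] [B [Q { }]]]]

10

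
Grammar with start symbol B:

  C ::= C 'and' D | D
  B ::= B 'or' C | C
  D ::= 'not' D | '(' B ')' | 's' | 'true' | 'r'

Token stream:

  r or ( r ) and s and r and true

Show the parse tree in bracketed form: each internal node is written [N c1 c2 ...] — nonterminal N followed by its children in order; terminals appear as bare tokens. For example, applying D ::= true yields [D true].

[B [B [C [D r]]] or [C [C [C [C [D ( [B [C [D r]]] )]] and [D s]] and [D r]] and [D true]]]

B
B or C
C or C
D or C
r or C
r or C and D
r or C and D and D
r or C and D and D and D
r or D and D and D and D
r or ( B ) and D and D and D
r or ( C ) and D and D and D
r or ( D ) and D and D and D
r or ( r ) and D and D and D
r or ( r ) and s and D and D
r or ( r ) and s and r and D
r or ( r ) and s and r and true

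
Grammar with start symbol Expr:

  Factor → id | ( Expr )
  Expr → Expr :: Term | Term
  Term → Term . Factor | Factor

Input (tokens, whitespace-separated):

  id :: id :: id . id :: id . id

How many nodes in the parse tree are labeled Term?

6

[Expr [Expr [Expr [Expr [Term [Factor id]]] :: [Term [Factor id]]] :: [Term [Term [Factor id]] . [Factor id]]] :: [Term [Term [Factor id]] . [Factor id]]]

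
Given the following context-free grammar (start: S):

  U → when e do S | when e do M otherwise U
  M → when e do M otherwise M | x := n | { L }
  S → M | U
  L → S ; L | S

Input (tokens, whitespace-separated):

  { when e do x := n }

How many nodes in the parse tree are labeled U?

[S [M { [L [S [U when e do [S [M x := n]]]]] }]]

1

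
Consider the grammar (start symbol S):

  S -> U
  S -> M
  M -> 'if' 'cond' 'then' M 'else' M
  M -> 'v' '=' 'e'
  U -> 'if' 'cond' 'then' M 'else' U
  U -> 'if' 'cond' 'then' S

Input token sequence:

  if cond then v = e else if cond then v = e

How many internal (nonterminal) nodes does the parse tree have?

6

[S [U if cond then [M v = e] else [U if cond then [S [M v = e]]]]]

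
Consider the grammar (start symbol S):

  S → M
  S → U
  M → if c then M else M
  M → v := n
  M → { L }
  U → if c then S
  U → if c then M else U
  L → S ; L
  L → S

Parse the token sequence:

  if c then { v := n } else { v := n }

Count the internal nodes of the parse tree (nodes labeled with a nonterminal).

[S [M if c then [M { [L [S [M v := n]]] }] else [M { [L [S [M v := n]]] }]]]

10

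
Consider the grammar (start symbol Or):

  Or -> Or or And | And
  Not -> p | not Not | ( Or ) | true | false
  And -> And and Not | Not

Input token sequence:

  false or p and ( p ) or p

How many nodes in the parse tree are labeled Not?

[Or [Or [Or [And [Not false]]] or [And [And [Not p]] and [Not ( [Or [And [Not p]]] )]]] or [And [Not p]]]

5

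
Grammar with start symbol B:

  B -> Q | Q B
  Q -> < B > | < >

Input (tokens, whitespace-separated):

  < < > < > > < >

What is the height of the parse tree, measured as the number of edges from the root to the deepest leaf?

[B [Q < [B [Q < >] [B [Q < >]]] >] [B [Q < >]]]

5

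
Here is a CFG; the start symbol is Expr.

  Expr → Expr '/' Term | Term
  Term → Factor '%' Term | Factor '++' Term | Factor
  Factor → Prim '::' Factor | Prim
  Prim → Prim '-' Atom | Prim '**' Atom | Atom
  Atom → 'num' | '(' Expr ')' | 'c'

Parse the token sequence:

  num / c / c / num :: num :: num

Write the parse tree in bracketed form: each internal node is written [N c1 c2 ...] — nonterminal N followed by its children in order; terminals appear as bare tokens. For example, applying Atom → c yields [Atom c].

[Expr [Expr [Expr [Expr [Term [Factor [Prim [Atom num]]]]] / [Term [Factor [Prim [Atom c]]]]] / [Term [Factor [Prim [Atom c]]]]] / [Term [Factor [Prim [Atom num]] :: [Factor [Prim [Atom num]] :: [Factor [Prim [Atom num]]]]]]]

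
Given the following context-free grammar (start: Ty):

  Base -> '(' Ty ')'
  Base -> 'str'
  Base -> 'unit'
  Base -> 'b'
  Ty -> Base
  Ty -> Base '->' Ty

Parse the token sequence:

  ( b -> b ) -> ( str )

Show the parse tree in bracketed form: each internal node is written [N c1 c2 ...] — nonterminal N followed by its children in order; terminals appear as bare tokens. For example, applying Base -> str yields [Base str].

[Ty [Base ( [Ty [Base b] -> [Ty [Base b]]] )] -> [Ty [Base ( [Ty [Base str]] )]]]

Ty
Base -> Ty
( Ty ) -> Ty
( Base -> Ty ) -> Ty
( b -> Ty ) -> Ty
( b -> Base ) -> Ty
( b -> b ) -> Ty
( b -> b ) -> Base
( b -> b ) -> ( Ty )
( b -> b ) -> ( Base )
( b -> b ) -> ( str )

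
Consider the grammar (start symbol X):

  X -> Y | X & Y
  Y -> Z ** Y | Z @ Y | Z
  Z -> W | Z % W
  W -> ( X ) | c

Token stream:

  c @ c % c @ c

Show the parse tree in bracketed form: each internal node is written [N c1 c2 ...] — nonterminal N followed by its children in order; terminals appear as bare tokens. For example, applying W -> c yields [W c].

[X [Y [Z [W c]] @ [Y [Z [Z [W c]] % [W c]] @ [Y [Z [W c]]]]]]

X
Y
Z @ Y
W @ Y
c @ Y
c @ Z @ Y
c @ Z % W @ Y
c @ W % W @ Y
c @ c % W @ Y
c @ c % c @ Y
c @ c % c @ Z
c @ c % c @ W
c @ c % c @ c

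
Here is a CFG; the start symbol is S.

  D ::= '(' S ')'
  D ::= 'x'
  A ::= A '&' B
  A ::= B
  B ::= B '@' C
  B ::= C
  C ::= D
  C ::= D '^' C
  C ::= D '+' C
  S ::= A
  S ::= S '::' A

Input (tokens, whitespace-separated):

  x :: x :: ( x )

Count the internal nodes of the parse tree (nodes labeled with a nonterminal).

20

[S [S [S [A [B [C [D x]]]]] :: [A [B [C [D x]]]]] :: [A [B [C [D ( [S [A [B [C [D x]]]]] )]]]]]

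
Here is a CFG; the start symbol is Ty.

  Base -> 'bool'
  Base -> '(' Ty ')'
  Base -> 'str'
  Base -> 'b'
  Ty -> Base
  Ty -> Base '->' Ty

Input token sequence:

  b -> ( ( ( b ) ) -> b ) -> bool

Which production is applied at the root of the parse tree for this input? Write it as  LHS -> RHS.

[Ty [Base b] -> [Ty [Base ( [Ty [Base ( [Ty [Base ( [Ty [Base b]] )]] )] -> [Ty [Base b]]] )] -> [Ty [Base bool]]]]

Ty -> Base '->' Ty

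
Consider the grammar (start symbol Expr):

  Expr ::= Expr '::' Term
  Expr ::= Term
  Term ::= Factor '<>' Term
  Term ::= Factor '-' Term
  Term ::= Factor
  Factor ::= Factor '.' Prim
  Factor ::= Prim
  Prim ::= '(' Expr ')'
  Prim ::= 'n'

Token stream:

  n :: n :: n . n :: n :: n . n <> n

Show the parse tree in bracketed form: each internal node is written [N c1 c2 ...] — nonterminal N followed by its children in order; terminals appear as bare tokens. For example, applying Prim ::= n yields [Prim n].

[Expr [Expr [Expr [Expr [Expr [Term [Factor [Prim n]]]] :: [Term [Factor [Prim n]]]] :: [Term [Factor [Factor [Prim n]] . [Prim n]]]] :: [Term [Factor [Prim n]]]] :: [Term [Factor [Factor [Prim n]] . [Prim n]] <> [Term [Factor [Prim n]]]]]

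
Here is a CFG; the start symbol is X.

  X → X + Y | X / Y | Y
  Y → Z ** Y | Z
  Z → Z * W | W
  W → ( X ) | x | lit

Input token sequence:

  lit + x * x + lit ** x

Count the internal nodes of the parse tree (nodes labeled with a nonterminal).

17

[X [X [X [Y [Z [W lit]]]] + [Y [Z [Z [W x]] * [W x]]]] + [Y [Z [W lit]] ** [Y [Z [W x]]]]]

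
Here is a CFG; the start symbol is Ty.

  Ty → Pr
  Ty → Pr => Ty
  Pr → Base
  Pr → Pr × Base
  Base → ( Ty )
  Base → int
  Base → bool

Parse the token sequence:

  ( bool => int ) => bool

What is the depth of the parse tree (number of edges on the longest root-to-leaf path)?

7

[Ty [Pr [Base ( [Ty [Pr [Base bool]] => [Ty [Pr [Base int]]]] )]] => [Ty [Pr [Base bool]]]]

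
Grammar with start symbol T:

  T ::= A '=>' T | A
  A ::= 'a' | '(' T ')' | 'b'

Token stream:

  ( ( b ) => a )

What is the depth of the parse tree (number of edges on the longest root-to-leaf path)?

[T [A ( [T [A ( [T [A b]] )] => [T [A a]]] )]]

6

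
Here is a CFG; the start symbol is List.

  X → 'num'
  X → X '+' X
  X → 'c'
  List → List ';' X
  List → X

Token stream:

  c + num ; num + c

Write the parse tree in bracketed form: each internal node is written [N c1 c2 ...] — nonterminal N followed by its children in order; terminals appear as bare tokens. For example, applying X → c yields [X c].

List
List ; X
X ; X
X + X ; X
c + X ; X
c + num ; X
c + num ; X + X
c + num ; num + X
c + num ; num + c

[List [List [X [X c] + [X num]]] ; [X [X num] + [X c]]]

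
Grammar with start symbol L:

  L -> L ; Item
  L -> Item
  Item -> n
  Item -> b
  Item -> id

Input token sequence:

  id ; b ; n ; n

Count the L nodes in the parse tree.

[L [L [L [L [Item id]] ; [Item b]] ; [Item n]] ; [Item n]]

4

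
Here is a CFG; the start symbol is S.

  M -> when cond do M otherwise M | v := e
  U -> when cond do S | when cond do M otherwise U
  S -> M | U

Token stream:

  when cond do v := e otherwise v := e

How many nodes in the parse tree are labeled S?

1

[S [M when cond do [M v := e] otherwise [M v := e]]]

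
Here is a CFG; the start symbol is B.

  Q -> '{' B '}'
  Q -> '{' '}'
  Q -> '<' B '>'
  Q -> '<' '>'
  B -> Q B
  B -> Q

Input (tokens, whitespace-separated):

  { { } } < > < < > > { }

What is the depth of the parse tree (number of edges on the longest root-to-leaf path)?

[B [Q { [B [Q { }]] }] [B [Q < >] [B [Q < [B [Q < >]] >] [B [Q { }]]]]]

6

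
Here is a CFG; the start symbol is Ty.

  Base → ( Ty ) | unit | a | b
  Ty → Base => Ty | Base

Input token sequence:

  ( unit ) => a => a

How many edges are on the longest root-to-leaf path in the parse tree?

4

[Ty [Base ( [Ty [Base unit]] )] => [Ty [Base a] => [Ty [Base a]]]]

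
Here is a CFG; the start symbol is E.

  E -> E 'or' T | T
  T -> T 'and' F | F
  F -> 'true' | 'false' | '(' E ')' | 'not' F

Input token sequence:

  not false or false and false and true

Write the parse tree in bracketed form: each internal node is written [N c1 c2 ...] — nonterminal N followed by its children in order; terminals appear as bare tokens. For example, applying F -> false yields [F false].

E
E or T
T or T
F or T
not F or T
not false or T
not false or T and F
not false or T and F and F
not false or F and F and F
not false or false and F and F
not false or false and false and F
not false or false and false and true

[E [E [T [F not [F false]]]] or [T [T [T [F false]] and [F false]] and [F true]]]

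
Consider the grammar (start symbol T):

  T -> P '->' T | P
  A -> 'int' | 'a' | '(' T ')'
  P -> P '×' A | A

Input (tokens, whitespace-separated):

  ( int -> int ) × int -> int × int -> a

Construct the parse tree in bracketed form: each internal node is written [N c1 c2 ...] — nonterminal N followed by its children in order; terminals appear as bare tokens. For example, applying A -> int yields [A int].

T
P -> T
P × A -> T
A × A -> T
( T ) × A -> T
( P -> T ) × A -> T
( A -> T ) × A -> T
( int -> T ) × A -> T
( int -> P ) × A -> T
( int -> A ) × A -> T
( int -> int ) × A -> T
( int -> int ) × int -> T
( int -> int ) × int -> P -> T
( int -> int ) × int -> P × A -> T
( int -> int ) × int -> A × A -> T
( int -> int ) × int -> int × A -> T
( int -> int ) × int -> int × int -> T
( int -> int ) × int -> int × int -> P
( int -> int ) × int -> int × int -> A
( int -> int ) × int -> int × int -> a

[T [P [P [A ( [T [P [A int]] -> [T [P [A int]]]] )]] × [A int]] -> [T [P [P [A int]] × [A int]] -> [T [P [A a]]]]]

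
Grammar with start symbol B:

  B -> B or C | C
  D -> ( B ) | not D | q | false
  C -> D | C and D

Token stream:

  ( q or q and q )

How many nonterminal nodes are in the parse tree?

[B [C [D ( [B [B [C [D q]]] or [C [C [D q]] and [D q]]] )]]]

11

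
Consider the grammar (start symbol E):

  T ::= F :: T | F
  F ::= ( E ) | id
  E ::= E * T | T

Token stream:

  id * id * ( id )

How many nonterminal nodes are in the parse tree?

12

[E [E [E [T [F id]]] * [T [F id]]] * [T [F ( [E [T [F id]]] )]]]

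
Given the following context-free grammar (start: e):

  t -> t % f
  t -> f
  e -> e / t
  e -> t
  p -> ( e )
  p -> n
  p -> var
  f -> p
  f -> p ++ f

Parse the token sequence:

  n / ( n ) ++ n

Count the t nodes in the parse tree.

3

[e [e [t [f [p n]]]] / [t [f [p ( [e [t [f [p n]]]] )] ++ [f [p n]]]]]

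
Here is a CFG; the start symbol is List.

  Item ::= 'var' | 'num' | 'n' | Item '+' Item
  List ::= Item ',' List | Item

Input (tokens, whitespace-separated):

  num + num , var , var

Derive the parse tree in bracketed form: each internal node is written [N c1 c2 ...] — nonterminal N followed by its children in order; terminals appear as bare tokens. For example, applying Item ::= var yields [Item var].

[List [Item [Item num] + [Item num]] , [List [Item var] , [List [Item var]]]]

List
Item , List
Item + Item , List
num + Item , List
num + num , List
num + num , Item , List
num + num , var , List
num + num , var , Item
num + num , var , var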